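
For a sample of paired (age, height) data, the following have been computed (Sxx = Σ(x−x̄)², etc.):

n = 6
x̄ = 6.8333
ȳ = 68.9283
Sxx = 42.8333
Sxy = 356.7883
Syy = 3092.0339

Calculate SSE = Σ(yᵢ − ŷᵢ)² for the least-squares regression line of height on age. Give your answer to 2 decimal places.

b = Sxy/Sxx = 356.7883/42.8333 = 8.329694
SSE = Syy − b·Sxy = 3092.0339 − 8.329694·356.7883 = 120.096388

120.10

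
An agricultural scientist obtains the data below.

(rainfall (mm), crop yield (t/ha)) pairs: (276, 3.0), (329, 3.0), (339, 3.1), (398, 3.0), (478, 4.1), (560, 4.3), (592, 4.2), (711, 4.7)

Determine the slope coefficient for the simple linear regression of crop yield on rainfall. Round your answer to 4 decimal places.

0.0045

n = 8, Σx = 3683, Σy = 29.4, Σxy = 14255.8, Σx² = 1855811
Sxx = Σx² − (Σx)²/n = 1855811 − 1695561.125 = 160249.875
Sxy = Σxy − (Σx)(Σy)/n = 14255.8 − 13535.025 = 720.775
b = Sxy/Sxx = 720.775/160249.875 = 0.004498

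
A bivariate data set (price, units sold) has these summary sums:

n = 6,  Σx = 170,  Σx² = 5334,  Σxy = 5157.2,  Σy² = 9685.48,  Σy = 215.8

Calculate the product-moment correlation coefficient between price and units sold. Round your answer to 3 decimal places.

-0.959

Sxx = Σx² − (Σx)²/n = 5334 − 4816.666667 = 517.333333
Sxy = Σxy − (Σx)(Σy)/n = 5157.2 − 6114.333333 = -957.133333
Syy = Σy² − (Σy)²/n = 9685.48 − 7761.606667 = 1923.873333
r = Sxy/√(Sxx·Syy) = -957.133333/√(995283.804444) = -957.133333/997.639115 = -0.959398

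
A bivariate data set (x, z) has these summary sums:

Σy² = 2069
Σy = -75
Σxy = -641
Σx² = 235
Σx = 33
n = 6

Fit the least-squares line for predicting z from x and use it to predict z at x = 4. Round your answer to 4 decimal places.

Sxx = Σx² − (Σx)²/n = 235 − 181.5 = 53.5
Sxy = Σxy − (Σx)(Σy)/n = -641 − (-412.5) = -228.5
b = Sxy/Sxx = -228.5/53.5 = -4.271028
a = ȳ − b·x̄ = -12.5 − (-4.271028)·5.5 = 10.990654
ŷ(4) = a + b·4 = 10.990654 + (-4.271028)·4 = -6.093458

-6.0935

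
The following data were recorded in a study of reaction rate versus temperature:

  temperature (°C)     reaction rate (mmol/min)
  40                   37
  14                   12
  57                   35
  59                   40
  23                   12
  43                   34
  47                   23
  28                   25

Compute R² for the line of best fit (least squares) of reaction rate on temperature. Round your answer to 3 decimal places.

n = 8, Σx = 311, Σy = 218, Σxy = 9522, Σx² = 13897, Σy² = 6792
Sxx = Σx² − (Σx)²/n = 13897 − 12090.125 = 1806.875
Sxy = Σxy − (Σx)(Σy)/n = 9522 − 8474.75 = 1047.25
Syy = Σy² − (Σy)²/n = 6792 − 5940.5 = 851.5
R² = Sxy²/(Sxx·Syy) = (1047.25)²/(1806.875·851.5) = 0.712833

0.713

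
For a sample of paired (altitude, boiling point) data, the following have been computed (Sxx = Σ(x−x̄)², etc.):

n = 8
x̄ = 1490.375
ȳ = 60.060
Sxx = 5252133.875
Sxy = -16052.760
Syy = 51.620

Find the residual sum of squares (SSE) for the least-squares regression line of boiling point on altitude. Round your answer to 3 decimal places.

b = Sxy/Sxx = -16052.76/5252133.875 = -0.003056
SSE = Syy − b·Sxy = 51.62 − (-0.003056)·(-16052.76) = 2.555922

2.556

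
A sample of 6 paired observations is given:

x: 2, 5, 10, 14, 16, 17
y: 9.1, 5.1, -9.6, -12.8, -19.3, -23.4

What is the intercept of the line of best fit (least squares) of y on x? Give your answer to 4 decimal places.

14.0173

n = 6, Σx = 64, Σy = -50.9, Σxy = -938.1, Σx² = 870
Sxx = Σx² − (Σx)²/n = 870 − 682.666667 = 187.333333
Sxy = Σxy − (Σx)(Σy)/n = -938.1 − (-542.933333) = -395.166667
b = Sxy/Sxx = -395.166667/187.333333 = -2.109431
a = ȳ − b·x̄ = -8.483333 − (-2.109431)·10.666667 = 14.017260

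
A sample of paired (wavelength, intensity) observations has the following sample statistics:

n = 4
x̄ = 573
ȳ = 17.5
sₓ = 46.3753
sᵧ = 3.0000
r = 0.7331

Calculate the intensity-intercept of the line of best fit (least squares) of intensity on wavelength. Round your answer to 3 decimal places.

-9.674

b = r · sᵧ/sₓ = 0.7331 · 3/46.3753 = 0.047424
a = ȳ − b·x̄ = 17.5 − 0.047424·573 = -9.673924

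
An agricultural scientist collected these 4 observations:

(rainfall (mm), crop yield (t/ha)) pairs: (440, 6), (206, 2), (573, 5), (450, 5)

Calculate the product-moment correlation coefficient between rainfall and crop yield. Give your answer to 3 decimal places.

0.824

n = 4, Σx = 1669, Σy = 18, Σxy = 8167, Σx² = 766865, Σy² = 90
Sxx = Σx² − (Σx)²/n = 766865 − 696390.25 = 70474.75
Sxy = Σxy − (Σx)(Σy)/n = 8167 − 7510.5 = 656.5
Syy = Σy² − (Σy)²/n = 90 − 81 = 9
r = Sxy/√(Sxx·Syy) = 656.5/√(634272.75) = 656.5/796.412425 = 0.824322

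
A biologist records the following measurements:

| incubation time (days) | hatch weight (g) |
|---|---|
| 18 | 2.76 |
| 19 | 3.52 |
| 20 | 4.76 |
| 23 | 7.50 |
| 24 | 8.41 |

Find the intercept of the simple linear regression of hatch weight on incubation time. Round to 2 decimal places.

-14.43

n = 5, Σx = 104, Σy = 26.95, Σxy = 586.1, Σx² = 2190
Sxx = Σx² − (Σx)²/n = 2190 − 2163.2 = 26.8
Sxy = Σxy − (Σx)(Σy)/n = 586.1 − 560.56 = 25.54
b = Sxy/Sxx = 25.54/26.8 = 0.952985
a = ȳ − b·x̄ = 5.39 − 0.952985·20.8 = -14.432090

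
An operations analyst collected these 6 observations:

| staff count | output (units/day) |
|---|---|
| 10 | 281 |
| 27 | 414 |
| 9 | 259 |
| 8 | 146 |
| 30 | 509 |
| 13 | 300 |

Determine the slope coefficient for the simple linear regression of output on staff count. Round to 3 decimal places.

12.204

n = 6, Σx = 97, Σy = 1909, Σxy = 36657, Σx² = 2043
Sxx = Σx² − (Σx)²/n = 2043 − 1568.166667 = 474.833333
Sxy = Σxy − (Σx)(Σy)/n = 36657 − 30862.166667 = 5794.833333
b = Sxy/Sxx = 5794.833333/474.833333 = 12.203931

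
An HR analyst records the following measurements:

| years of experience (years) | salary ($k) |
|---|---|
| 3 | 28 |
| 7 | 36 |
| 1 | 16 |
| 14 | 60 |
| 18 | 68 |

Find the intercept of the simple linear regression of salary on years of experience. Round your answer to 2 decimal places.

15.82

n = 5, Σx = 43, Σy = 208, Σxy = 2416, Σx² = 579
Sxx = Σx² − (Σx)²/n = 579 − 369.8 = 209.2
Sxy = Σxy − (Σx)(Σy)/n = 2416 − 1788.8 = 627.2
b = Sxy/Sxx = 627.2/209.2 = 2.998088
a = ȳ − b·x̄ = 41.6 − 2.998088·8.6 = 15.816444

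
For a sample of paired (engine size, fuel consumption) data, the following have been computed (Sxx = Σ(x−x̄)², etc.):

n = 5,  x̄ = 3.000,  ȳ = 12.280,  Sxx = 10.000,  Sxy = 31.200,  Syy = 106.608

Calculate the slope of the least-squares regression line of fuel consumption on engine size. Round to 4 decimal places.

b = Sxy/Sxx = 31.2/10 = 3.12

3.1200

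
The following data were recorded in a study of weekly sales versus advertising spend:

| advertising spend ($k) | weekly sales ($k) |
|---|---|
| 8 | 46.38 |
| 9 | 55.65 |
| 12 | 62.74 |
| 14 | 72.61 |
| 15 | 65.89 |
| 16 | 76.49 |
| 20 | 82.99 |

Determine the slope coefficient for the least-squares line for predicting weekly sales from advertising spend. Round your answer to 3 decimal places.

2.885

n = 7, Σx = 94, Σy = 462.75, Σxy = 6513.3, Σx² = 1366
Sxx = Σx² − (Σx)²/n = 1366 − 1262.285714 = 103.714286
Sxy = Σxy − (Σx)(Σy)/n = 6513.3 − 6214.071429 = 299.228571
b = Sxy/Sxx = 299.228571/103.714286 = 2.885124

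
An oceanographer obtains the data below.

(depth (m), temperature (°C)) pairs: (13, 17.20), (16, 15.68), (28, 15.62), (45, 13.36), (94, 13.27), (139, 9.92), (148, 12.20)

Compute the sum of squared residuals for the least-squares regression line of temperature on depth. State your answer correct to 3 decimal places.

n = 7, Σx = 483, Σy = 97.25, Σxy = 5944.9, Σx² = 53295, Σy² = 1387.5157
Sxx = Σx² − (Σx)²/n = 53295 − 33327 = 19968
Sxy = Σxy − (Σx)(Σy)/n = 5944.9 − 6710.25 = -765.35
Syy = Σy² − (Σy)²/n = 1387.5157 − 1351.080357 = 36.435343
b = Sxy/Sxx = -765.35/19968 = -0.038329
SSE = Syy − b·Sxy = 36.435343 − (-0.038329)·(-765.35) = 7.100376

7.100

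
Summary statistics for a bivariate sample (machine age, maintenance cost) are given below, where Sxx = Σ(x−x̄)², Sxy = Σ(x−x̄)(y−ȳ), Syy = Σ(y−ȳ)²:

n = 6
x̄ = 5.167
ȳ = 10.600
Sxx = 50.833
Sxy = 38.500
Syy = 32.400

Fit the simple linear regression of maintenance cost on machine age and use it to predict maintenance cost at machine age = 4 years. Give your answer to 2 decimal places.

9.72

b = Sxy/Sxx = 38.5/50.833 = 0.757382
a = ȳ − b·x̄ = 10.6 − 0.757382·5.167 = 6.686607
ŷ(4) = a + b·4 = 6.686607 + 0.757382·4 = 9.716135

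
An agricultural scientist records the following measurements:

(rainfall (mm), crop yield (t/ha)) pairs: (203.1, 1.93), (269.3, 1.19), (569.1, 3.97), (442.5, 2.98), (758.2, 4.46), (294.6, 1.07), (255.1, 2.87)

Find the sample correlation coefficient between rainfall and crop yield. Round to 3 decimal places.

n = 7, Σx = 2791.9, Σy = 18.47, Σxy = 8719.358, Σx² = 1360185.57, Σy² = 59.0557
Sxx = Σx² − (Σx)²/n = 1360185.57 − 1113529.372857 = 246656.197143
Sxy = Σxy − (Σx)(Σy)/n = 8719.358 − 7366.627571 = 1352.730429
Syy = Σy² − (Σy)²/n = 59.0557 − 48.734414 = 10.321286
r = Sxy/√(Sxx·Syy) = 1352.730429/√(2545809.083911) = 1352.730429/1595.559176 = 0.847810

0.848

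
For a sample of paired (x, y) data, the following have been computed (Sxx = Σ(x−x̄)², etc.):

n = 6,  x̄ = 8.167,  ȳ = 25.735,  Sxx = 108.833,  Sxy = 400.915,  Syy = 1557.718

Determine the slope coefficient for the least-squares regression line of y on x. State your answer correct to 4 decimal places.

3.6838

b = Sxy/Sxx = 400.915/108.833 = 3.683763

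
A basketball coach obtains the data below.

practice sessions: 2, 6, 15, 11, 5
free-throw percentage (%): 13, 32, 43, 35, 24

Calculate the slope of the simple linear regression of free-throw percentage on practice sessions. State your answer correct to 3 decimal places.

n = 5, Σx = 39, Σy = 147, Σxy = 1368, Σx² = 411
Sxx = Σx² − (Σx)²/n = 411 − 304.2 = 106.8
Sxy = Σxy − (Σx)(Σy)/n = 1368 − 1146.6 = 221.4
b = Sxy/Sxx = 221.4/106.8 = 2.073034

2.073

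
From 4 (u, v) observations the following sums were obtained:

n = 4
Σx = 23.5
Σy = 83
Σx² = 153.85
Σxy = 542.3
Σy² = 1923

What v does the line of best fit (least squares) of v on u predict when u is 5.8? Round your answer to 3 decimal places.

20.490

Sxx = Σx² − (Σx)²/n = 153.85 − 138.0625 = 15.7875
Sxy = Σxy − (Σx)(Σy)/n = 542.3 − 487.625 = 54.675
b = Sxy/Sxx = 54.675/15.7875 = 3.463183
a = ȳ − b·x̄ = 20.75 − 3.463183·5.875 = 0.403800
ŷ(5.8) = a + b·5.8 = 0.403800 + 3.463183·5.8 = 20.490261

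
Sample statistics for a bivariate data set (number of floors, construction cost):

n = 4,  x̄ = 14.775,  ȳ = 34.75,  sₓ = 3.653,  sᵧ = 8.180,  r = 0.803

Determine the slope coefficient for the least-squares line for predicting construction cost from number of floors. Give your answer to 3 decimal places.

1.798

b = r · sᵧ/sₓ = 0.803 · 8.18/3.653 = 1.798122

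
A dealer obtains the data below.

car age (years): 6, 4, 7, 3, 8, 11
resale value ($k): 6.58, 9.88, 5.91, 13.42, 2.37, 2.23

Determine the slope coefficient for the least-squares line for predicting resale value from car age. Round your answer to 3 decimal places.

-1.408

n = 6, Σx = 39, Σy = 40.39, Σxy = 204.12, Σx² = 295
Sxx = Σx² − (Σx)²/n = 295 − 253.5 = 41.5
Sxy = Σxy − (Σx)(Σy)/n = 204.12 − 262.535 = -58.415
b = Sxy/Sxx = -58.415/41.5 = -1.407590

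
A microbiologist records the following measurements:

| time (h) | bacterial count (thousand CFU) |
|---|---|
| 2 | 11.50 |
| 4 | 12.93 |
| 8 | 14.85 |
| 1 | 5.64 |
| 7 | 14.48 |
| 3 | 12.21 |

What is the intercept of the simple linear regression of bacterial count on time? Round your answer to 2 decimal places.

n = 6, Σx = 25, Σy = 71.61, Σxy = 337.15, Σx² = 143
Sxx = Σx² − (Σx)²/n = 143 − 104.166667 = 38.833333
Sxy = Σxy − (Σx)(Σy)/n = 337.15 − 298.375 = 38.775
b = Sxy/Sxx = 38.775/38.833333 = 0.998498
a = ȳ − b·x̄ = 11.935 − 0.998498·4.166667 = 7.774592

7.77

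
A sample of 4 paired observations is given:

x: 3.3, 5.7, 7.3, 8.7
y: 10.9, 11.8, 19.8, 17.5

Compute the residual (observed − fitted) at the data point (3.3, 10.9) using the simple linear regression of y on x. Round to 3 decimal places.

n = 4, Σx = 25, Σy = 60, Σxy = 400.02, Σx² = 172.36
Sxx = Σx² − (Σx)²/n = 172.36 − 156.25 = 16.11
Sxy = Σxy − (Σx)(Σy)/n = 400.02 − 375 = 25.02
b = Sxy/Sxx = 25.02/16.11 = 1.553073
a = ȳ − b·x̄ = 15 − 1.553073·6.25 = 5.293296
ŷ(3.3) = 5.293296 + 1.553073·3.3 = 10.418436
residual = y − ŷ = 10.9 − 10.418436 = 0.481564

0.482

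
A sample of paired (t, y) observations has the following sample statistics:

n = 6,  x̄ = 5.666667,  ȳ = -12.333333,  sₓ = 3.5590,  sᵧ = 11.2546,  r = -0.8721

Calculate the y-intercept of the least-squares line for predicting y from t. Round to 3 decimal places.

b = r · sᵧ/sₓ = -0.8721 · 11.2546/3.559 = -2.757836
a = ȳ − b·x̄ = -12.333333 − (-2.757836)·5.666667 = 3.294403

3.294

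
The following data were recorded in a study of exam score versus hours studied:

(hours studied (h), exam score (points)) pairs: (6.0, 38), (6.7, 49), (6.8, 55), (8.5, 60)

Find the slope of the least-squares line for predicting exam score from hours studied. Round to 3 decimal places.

7.781

n = 4, Σx = 28, Σy = 202, Σxy = 1440.3, Σx² = 199.38
Sxx = Σx² − (Σx)²/n = 199.38 − 196 = 3.38
Sxy = Σxy − (Σx)(Σy)/n = 1440.3 − 1414 = 26.3
b = Sxy/Sxx = 26.3/3.38 = 7.781065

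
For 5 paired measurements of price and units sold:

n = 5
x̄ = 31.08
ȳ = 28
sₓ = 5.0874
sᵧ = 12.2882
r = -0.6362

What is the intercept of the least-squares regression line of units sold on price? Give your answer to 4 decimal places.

75.7603

b = r · sᵧ/sₓ = -0.6362 · 12.2882/5.0874 = -1.536689
a = ȳ − b·x̄ = 28 − (-1.536689)·31.08 = 75.760302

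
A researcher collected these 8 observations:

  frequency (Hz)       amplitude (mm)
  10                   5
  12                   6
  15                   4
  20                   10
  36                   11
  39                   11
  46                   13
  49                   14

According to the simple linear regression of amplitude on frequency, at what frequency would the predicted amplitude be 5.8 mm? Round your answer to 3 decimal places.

12.839

n = 8, Σx = 227, Σy = 74, Σxy = 2491, Σx² = 8203
Sxx = Σx² − (Σx)²/n = 8203 − 6441.125 = 1761.875
Sxy = Σxy − (Σx)(Σy)/n = 2491 − 2099.75 = 391.25
b = Sxy/Sxx = 391.25/1761.875 = 0.222065
a = ȳ − b·x̄ = 9.25 − 0.222065·28.375 = 2.948918
Set a + b·x = 5.8: x = (5.8 − 2.948918) / 0.222065 = 12.838978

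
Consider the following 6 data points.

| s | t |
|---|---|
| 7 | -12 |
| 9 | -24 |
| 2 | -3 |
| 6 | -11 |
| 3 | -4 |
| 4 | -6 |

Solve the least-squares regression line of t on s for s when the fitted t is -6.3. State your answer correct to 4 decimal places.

n = 6, Σx = 31, Σy = -60, Σxy = -408, Σx² = 195
Sxx = Σx² − (Σx)²/n = 195 − 160.166667 = 34.833333
Sxy = Σxy − (Σx)(Σy)/n = -408 − (-310) = -98
b = Sxy/Sxx = -98/34.833333 = -2.813397
a = ȳ − b·x̄ = -10 − (-2.813397)·5.166667 = 4.535885
Set a + b·x = -6.3: x = (-6.3 − 4.535885) / (-2.813397) = 3.851531

3.8515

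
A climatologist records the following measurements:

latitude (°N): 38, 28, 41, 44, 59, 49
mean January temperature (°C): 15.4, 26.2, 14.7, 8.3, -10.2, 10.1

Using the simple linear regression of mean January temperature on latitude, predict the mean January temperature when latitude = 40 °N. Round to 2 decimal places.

14.25

n = 6, Σx = 259, Σy = 64.5, Σxy = 2179.8, Σx² = 11727
Sxx = Σx² − (Σx)²/n = 11727 − 11180.166667 = 546.833333
Sxy = Σxy − (Σx)(Σy)/n = 2179.8 − 2784.25 = -604.45
b = Sxy/Sxx = -604.45/546.833333 = -1.105364
a = ȳ − b·x̄ = 10.75 − (-1.105364)·43.166667 = 58.464889
ŷ(40) = a + b·40 = 58.464889 + (-1.105364)·40 = 14.250320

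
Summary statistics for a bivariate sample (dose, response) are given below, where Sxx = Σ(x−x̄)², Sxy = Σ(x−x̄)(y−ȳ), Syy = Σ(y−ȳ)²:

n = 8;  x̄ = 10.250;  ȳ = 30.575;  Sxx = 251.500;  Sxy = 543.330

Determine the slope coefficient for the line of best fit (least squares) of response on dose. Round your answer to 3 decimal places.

2.160

b = Sxy/Sxx = 543.33/251.5 = 2.160358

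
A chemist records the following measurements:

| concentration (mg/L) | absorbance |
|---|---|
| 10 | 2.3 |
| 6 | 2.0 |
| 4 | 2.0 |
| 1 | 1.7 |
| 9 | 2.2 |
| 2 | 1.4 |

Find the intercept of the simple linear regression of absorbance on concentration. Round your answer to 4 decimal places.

1.5030

n = 6, Σx = 32, Σy = 11.6, Σxy = 67.3, Σx² = 238
Sxx = Σx² − (Σx)²/n = 238 − 170.666667 = 67.333333
Sxy = Σxy − (Σx)(Σy)/n = 67.3 − 61.866667 = 5.433333
b = Sxy/Sxx = 5.433333/67.333333 = 0.080693
a = ȳ − b·x̄ = 1.933333 − 0.080693·5.333333 = 1.502970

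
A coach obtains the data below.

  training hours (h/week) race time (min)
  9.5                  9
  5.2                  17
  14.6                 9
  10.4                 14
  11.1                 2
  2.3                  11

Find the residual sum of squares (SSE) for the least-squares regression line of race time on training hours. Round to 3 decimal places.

n = 6, Σx = 53.1, Σy = 62, Σxy = 498.4, Σx² = 567.11, Σy² = 772
Sxx = Σx² − (Σx)²/n = 567.11 − 469.935 = 97.175
Sxy = Σxy − (Σx)(Σy)/n = 498.4 − 548.7 = -50.3
Syy = Σy² − (Σy)²/n = 772 − 640.666667 = 131.333333
b = Sxy/Sxx = -50.3/97.175 = -0.517623
SSE = Syy − b·Sxy = 131.333333 − (-0.517623)·(-50.3) = 105.296904

105.297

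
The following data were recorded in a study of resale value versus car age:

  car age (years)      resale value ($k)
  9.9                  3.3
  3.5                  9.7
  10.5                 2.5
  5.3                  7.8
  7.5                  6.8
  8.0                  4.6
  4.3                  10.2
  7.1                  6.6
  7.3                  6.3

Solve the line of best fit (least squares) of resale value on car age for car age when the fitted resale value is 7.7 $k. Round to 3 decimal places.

n = 9, Σx = 63.4, Σy = 57.8, Σxy = 358.72, Σx² = 491.04
Sxx = Σx² − (Σx)²/n = 491.04 − 446.617778 = 44.422222
Sxy = Σxy − (Σx)(Σy)/n = 358.72 − 407.168889 = -48.448889
b = Sxy/Sxx = -48.448889/44.422222 = -1.090645
a = ȳ − b·x̄ = 6.422222 − (-1.090645)·7.044444 = 14.105213
Set a + b·x = 7.7: x = (7.7 − 14.105213) / (-1.090645) = 5.872865

5.873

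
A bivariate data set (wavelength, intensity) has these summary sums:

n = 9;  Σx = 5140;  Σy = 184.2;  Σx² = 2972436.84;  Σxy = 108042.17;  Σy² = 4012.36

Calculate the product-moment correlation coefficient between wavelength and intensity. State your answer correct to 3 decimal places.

0.950

Sxx = Σx² − (Σx)²/n = 2972436.84 − 2935511.111111 = 36925.728889
Sxy = Σxy − (Σx)(Σy)/n = 108042.17 − 105198.666667 = 2843.503333
Syy = Σy² − (Σy)²/n = 4012.36 − 3769.96 = 242.4
r = Sxy/√(Sxx·Syy) = 2843.503333/√(8950796.682667) = 2843.503333/2991.788208 = 0.950436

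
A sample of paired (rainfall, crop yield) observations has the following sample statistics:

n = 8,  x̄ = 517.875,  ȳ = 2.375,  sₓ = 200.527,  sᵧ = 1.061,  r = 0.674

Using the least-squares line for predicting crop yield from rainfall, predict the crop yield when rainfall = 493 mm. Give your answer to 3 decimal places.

2.286

b = r · sᵧ/sₓ = 0.674 · 1.061/200.527 = 0.003566
a = ȳ − b·x̄ = 2.375 − 0.003566·517.875 = 0.528168
ŷ(493) = a + b·493 = 0.528168 + 0.003566·493 = 2.286291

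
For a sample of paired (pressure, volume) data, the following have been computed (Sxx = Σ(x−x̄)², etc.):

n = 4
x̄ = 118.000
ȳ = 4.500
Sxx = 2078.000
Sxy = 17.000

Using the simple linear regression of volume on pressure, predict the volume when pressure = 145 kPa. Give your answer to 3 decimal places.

4.721

b = Sxy/Sxx = 17/2078 = 0.008181
a = ȳ − b·x̄ = 4.5 − 0.008181·118 = 3.534649
ŷ(145) = a + b·145 = 3.534649 + 0.008181·145 = 4.720885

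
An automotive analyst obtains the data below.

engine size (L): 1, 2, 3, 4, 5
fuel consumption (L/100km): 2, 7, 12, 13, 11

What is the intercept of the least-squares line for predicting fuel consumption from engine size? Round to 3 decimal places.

1.800

n = 5, Σx = 15, Σy = 45, Σxy = 159, Σx² = 55
Sxx = Σx² − (Σx)²/n = 55 − 45 = 10
Sxy = Σxy − (Σx)(Σy)/n = 159 − 135 = 24
b = Sxy/Sxx = 24/10 = 2.4
a = ȳ − b·x̄ = 9 − 2.4·3 = 1.8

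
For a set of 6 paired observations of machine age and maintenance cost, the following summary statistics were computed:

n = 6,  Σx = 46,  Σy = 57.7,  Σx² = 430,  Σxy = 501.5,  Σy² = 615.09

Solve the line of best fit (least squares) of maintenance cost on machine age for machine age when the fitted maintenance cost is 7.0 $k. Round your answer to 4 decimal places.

Sxx = Σx² − (Σx)²/n = 430 − 352.666667 = 77.333333
Sxy = Σxy − (Σx)(Σy)/n = 501.5 − 442.366667 = 59.133333
b = Sxy/Sxx = 59.133333/77.333333 = 0.764655
a = ȳ − b·x̄ = 9.616667 − 0.764655·7.666667 = 3.754310
Set a + b·x = 7.0: x = (7.0 − 3.754310) / 0.764655 = 4.244645

4.2446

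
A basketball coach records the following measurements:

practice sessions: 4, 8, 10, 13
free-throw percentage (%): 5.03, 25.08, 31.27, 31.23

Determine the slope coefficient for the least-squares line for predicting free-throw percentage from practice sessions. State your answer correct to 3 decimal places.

3.020

n = 4, Σx = 35, Σy = 92.61, Σxy = 939.45, Σx² = 349
Sxx = Σx² − (Σx)²/n = 349 − 306.25 = 42.75
Sxy = Σxy − (Σx)(Σy)/n = 939.45 − 810.3375 = 129.1125
b = Sxy/Sxx = 129.1125/42.75 = 3.020175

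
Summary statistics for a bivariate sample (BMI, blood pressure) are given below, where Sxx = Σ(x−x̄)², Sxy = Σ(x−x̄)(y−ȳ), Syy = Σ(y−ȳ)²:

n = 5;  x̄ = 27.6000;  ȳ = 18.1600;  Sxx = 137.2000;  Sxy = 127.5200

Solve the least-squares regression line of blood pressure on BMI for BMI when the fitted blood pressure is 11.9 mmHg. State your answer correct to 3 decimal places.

20.865

b = Sxy/Sxx = 127.52/137.2 = 0.929446
a = ȳ − b·x̄ = 18.16 − 0.929446·27.6 = -7.492711
Set a + b·x = 11.9: x = (11.9 − (-7.492711)) / 0.929446 = 20.864806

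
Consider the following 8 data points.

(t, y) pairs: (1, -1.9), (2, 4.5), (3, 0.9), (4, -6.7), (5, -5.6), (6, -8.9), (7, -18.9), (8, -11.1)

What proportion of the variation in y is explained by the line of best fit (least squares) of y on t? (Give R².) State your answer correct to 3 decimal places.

n = 8, Σx = 36, Σy = -47.7, Σxy = -319.5, Σx² = 204, Σy² = 660.55
Sxx = Σx² − (Σx)²/n = 204 − 162 = 42
Sxy = Σxy − (Σx)(Σy)/n = -319.5 − (-214.65) = -104.85
Syy = Σy² − (Σy)²/n = 660.55 − 284.41125 = 376.13875
R² = Sxy²/(Sxx·Syy) = (-104.85)²/(42·376.13875) = 0.695888

0.696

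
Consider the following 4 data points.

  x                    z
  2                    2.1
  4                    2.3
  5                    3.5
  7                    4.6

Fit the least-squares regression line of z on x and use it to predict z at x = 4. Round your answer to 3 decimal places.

2.862

n = 4, Σx = 18, Σy = 12.5, Σxy = 63.1, Σx² = 94
Sxx = Σx² − (Σx)²/n = 94 − 81 = 13
Sxy = Σxy − (Σx)(Σy)/n = 63.1 − 56.25 = 6.85
b = Sxy/Sxx = 6.85/13 = 0.526923
a = ȳ − b·x̄ = 3.125 − 0.526923·4.5 = 0.753846
ŷ(4) = a + b·4 = 0.753846 + 0.526923·4 = 2.861538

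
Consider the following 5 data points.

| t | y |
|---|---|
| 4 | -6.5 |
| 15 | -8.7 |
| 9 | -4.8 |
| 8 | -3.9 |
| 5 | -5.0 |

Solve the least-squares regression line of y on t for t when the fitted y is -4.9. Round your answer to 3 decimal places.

n = 5, Σx = 41, Σy = -28.9, Σxy = -255.9, Σx² = 411
Sxx = Σx² − (Σx)²/n = 411 − 336.2 = 74.8
Sxy = Σxy − (Σx)(Σy)/n = -255.9 − (-236.98) = -18.92
b = Sxy/Sxx = -18.92/74.8 = -0.252941
a = ȳ − b·x̄ = -5.78 − (-0.252941)·8.2 = -3.705882
Set a + b·x = -4.9: x = (-4.9 − (-3.705882)) / (-0.252941) = 4.720930

4.721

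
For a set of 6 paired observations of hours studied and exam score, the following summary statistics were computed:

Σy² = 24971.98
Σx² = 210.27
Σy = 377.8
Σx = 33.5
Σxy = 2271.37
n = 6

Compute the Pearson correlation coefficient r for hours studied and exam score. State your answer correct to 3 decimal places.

0.977

Sxx = Σx² − (Σx)²/n = 210.27 − 187.041667 = 23.228333
Sxy = Σxy − (Σx)(Σy)/n = 2271.37 − 2109.383333 = 161.986667
Syy = Σy² − (Σy)²/n = 24971.98 − 23788.806667 = 1183.173333
r = Sxy/√(Sxx·Syy) = 161.986667/√(27483.144578) = 161.986667/165.780411 = 0.977116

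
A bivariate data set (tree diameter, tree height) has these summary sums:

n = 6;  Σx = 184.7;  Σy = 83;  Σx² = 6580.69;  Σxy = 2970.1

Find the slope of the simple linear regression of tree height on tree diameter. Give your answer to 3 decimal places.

Sxx = Σx² − (Σx)²/n = 6580.69 − 5685.681667 = 895.008333
Sxy = Σxy − (Σx)(Σy)/n = 2970.1 − 2555.016667 = 415.083333
b = Sxy/Sxx = 415.083333/895.008333 = 0.463776

0.464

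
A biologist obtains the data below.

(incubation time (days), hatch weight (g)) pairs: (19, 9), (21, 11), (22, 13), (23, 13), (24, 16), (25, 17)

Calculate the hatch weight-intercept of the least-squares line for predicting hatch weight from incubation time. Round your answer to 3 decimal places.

n = 6, Σx = 134, Σy = 79, Σxy = 1796, Σx² = 3016
Sxx = Σx² − (Σx)²/n = 3016 − 2992.666667 = 23.333333
Sxy = Σxy − (Σx)(Σy)/n = 1796 − 1764.333333 = 31.666667
b = Sxy/Sxx = 31.666667/23.333333 = 1.357143
a = ȳ − b·x̄ = 13.166667 − 1.357143·22.333333 = -17.142857

-17.143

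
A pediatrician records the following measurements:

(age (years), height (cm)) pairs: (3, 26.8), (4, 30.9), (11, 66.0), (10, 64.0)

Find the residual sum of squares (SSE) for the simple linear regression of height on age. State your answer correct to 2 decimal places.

5.48

n = 4, Σx = 28, Σy = 187.7, Σxy = 1570, Σx² = 246, Σy² = 10125.05
Sxx = Σx² − (Σx)²/n = 246 − 196 = 50
Sxy = Σxy − (Σx)(Σy)/n = 1570 − 1313.9 = 256.1
Syy = Σy² − (Σy)²/n = 10125.05 − 8807.8225 = 1317.2275
b = Sxy/Sxx = 256.1/50 = 5.122
SSE = Syy − b·Sxy = 1317.2275 − 5.122·256.1 = 5.4833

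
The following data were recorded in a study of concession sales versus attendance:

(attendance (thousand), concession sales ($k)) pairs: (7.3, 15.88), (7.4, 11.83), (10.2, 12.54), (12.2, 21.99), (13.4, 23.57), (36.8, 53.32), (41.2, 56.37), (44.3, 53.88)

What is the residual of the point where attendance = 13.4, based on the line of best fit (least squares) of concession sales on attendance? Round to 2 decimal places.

n = 8, Σx = 172.8, Σy = 249.38, Σxy = 7586.994, Σx² = 5554.66
Sxx = Σx² − (Σx)²/n = 5554.66 − 3732.48 = 1822.18
Sxy = Σxy − (Σx)(Σy)/n = 7586.994 − 5386.608 = 2200.386
b = Sxy/Sxx = 2200.386/1822.18 = 1.207557
a = ȳ − b·x̄ = 31.1725 − 1.207557·21.6 = 5.089271
ŷ(13.4) = 5.089271 + 1.207557·13.4 = 21.270534
residual = y − ŷ = 23.57 − 21.270534 = 2.299466

2.30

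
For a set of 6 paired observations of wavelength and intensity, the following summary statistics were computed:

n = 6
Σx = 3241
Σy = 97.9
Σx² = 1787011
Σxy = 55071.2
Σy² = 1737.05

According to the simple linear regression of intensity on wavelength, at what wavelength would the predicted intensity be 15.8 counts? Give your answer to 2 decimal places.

531.59

Sxx = Σx² − (Σx)²/n = 1787011 − 1750680.166667 = 36330.833333
Sxy = Σxy − (Σx)(Σy)/n = 55071.2 − 52882.316667 = 2188.883333
b = Sxy/Sxx = 2188.883333/36330.833333 = 0.060249
a = ȳ − b·x̄ = 16.316667 − 0.060249·540.166667 = -16.227641
Set a + b·x = 15.8: x = (15.8 − (-16.227641)) / 0.060249 = 531.591093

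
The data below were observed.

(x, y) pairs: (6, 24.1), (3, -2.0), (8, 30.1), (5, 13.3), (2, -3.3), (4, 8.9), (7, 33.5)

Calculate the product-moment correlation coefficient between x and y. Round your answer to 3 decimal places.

n = 7, Σx = 35, Σy = 104.6, Σxy = 709.4, Σx² = 203, Σy² = 2880.06
Sxx = Σx² − (Σx)²/n = 203 − 175 = 28
Sxy = Σxy − (Σx)(Σy)/n = 709.4 − 523 = 186.4
Syy = Σy² − (Σy)²/n = 2880.06 − 1563.022857 = 1317.037143
r = Sxy/√(Sxx·Syy) = 186.4/√(36877.04) = 186.4/192.033955 = 0.970662

0.971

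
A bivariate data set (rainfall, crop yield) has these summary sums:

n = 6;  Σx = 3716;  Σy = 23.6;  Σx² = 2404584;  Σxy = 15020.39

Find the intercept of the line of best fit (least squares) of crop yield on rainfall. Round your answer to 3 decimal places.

1.507

Sxx = Σx² − (Σx)²/n = 2404584 − 2301442.666667 = 103141.333333
Sxy = Σxy − (Σx)(Σy)/n = 15020.39 − 14616.266667 = 404.123333
b = Sxy/Sxx = 404.123333/103141.333333 = 0.003918
a = ȳ − b·x̄ = 3.933333 − 0.003918·619.333333 = 1.506692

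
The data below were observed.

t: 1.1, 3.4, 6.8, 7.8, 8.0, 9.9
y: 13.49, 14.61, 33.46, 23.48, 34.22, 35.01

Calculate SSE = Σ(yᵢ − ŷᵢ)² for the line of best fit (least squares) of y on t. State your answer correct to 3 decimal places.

n = 6, Σx = 37, Σy = 154.27, Σxy = 1095.544, Σx² = 281.86, Σy² = 4463.0227
Sxx = Σx² − (Σx)²/n = 281.86 − 228.166667 = 53.693333
Sxy = Σxy − (Σx)(Σy)/n = 1095.544 − 951.331667 = 144.212333
Syy = Σy² − (Σy)²/n = 4463.0227 − 3966.538817 = 496.483883
b = Sxy/Sxx = 144.212333/53.693333 = 2.685852
SSE = Syy − b·Sxy = 496.483883 − 2.685852·144.212333 = 109.150935

109.151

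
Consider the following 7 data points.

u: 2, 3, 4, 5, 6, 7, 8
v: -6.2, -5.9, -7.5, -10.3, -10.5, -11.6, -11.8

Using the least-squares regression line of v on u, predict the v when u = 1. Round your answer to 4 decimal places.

-4.6571

n = 7, Σx = 35, Σy = -63.8, Σxy = -350.2, Σx² = 203
Sxx = Σx² − (Σx)²/n = 203 − 175 = 28
Sxy = Σxy − (Σx)(Σy)/n = -350.2 − (-319) = -31.2
b = Sxy/Sxx = -31.2/28 = -1.114286
a = ȳ − b·x̄ = -9.114286 − (-1.114286)·5 = -3.542857
ŷ(1) = a + b·1 = -3.542857 + (-1.114286)·1 = -4.657143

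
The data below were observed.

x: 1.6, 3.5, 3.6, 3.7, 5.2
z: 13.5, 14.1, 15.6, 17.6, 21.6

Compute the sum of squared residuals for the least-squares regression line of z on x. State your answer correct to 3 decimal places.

10.670

n = 5, Σx = 17.6, Σy = 82.4, Σxy = 304.55, Σx² = 68.5, Σy² = 1400.74
Sxx = Σx² − (Σx)²/n = 68.5 − 61.952 = 6.548
Sxy = Σxy − (Σx)(Σy)/n = 304.55 − 290.048 = 14.502
Syy = Σy² − (Σy)²/n = 1400.74 − 1357.952 = 42.788
b = Sxy/Sxx = 14.502/6.548 = 2.214722
SSE = Syy − b·Sxy = 42.788 − 2.214722·14.502 = 10.670101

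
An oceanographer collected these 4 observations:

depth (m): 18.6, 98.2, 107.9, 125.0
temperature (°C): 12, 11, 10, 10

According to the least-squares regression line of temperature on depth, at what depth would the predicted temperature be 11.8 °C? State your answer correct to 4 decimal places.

32.1084

n = 4, Σx = 349.7, Σy = 43, Σxy = 3632.4, Σx² = 37256.61
Sxx = Σx² − (Σx)²/n = 37256.61 − 30572.5225 = 6684.0875
Sxy = Σxy − (Σx)(Σy)/n = 3632.4 − 3759.275 = -126.875
b = Sxy/Sxx = -126.875/6684.0875 = -0.018982
a = ȳ − b·x̄ = 10.75 − (-0.018982)·87.425 = 12.409471
Set a + b·x = 11.8: x = (11.8 − 12.409471) / (-0.018982) = 32.108414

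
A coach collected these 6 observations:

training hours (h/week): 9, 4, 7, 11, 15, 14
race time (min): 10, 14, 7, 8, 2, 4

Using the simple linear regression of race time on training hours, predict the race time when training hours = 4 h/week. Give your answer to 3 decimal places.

n = 6, Σx = 60, Σy = 45, Σxy = 369, Σx² = 688
Sxx = Σx² − (Σx)²/n = 688 − 600 = 88
Sxy = Σxy − (Σx)(Σy)/n = 369 − 450 = -81
b = Sxy/Sxx = -81/88 = -0.920455
a = ȳ − b·x̄ = 7.5 − (-0.920455)·10 = 16.704545
ŷ(4) = a + b·4 = 16.704545 + (-0.920455)·4 = 13.022727

13.023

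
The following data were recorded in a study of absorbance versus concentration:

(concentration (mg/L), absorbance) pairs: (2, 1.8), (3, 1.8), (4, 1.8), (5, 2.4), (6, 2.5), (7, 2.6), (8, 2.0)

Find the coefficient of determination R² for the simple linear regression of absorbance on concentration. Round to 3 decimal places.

0.388

n = 7, Σx = 35, Σy = 14.9, Σxy = 77.4, Σx² = 203, Σy² = 32.49
Sxx = Σx² − (Σx)²/n = 203 − 175 = 28
Sxy = Σxy − (Σx)(Σy)/n = 77.4 − 74.5 = 2.9
Syy = Σy² − (Σy)²/n = 32.49 − 31.715714 = 0.774286
R² = Sxy²/(Sxx·Syy) = (2.9)²/(28·0.774286) = 0.387915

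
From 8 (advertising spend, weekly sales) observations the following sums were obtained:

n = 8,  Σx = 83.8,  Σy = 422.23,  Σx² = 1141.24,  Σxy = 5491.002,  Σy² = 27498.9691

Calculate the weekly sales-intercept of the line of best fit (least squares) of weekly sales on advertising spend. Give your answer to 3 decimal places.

10.306

Sxx = Σx² − (Σx)²/n = 1141.24 − 877.805 = 263.435
Sxy = Σxy − (Σx)(Σy)/n = 5491.002 − 4422.85925 = 1068.14275
b = Sxy/Sxx = 1068.14275/263.435 = 4.054673
a = ȳ − b·x̄ = 52.77875 − 4.054673·10.475 = 10.306052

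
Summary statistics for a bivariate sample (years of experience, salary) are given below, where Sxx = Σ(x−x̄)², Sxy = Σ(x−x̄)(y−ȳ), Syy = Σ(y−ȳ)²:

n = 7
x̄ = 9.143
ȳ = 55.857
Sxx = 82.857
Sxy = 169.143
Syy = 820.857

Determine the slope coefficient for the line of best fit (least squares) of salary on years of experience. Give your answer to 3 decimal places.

2.041

b = Sxy/Sxx = 169.143/82.857 = 2.041385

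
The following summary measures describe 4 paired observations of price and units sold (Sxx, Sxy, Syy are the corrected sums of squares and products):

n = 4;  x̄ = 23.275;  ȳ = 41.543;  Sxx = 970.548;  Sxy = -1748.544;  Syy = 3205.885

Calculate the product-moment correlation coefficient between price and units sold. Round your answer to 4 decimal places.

-0.9913

r = Sxy/√(Sxx·Syy) = -1748.544/√(3111465.27498) = -1748.544/1763.934601 = -0.991275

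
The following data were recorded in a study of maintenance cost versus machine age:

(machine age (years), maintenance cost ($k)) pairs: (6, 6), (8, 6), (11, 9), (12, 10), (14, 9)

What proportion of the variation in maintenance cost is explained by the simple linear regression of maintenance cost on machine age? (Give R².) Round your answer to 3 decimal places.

n = 5, Σx = 51, Σy = 40, Σxy = 429, Σx² = 561, Σy² = 334
Sxx = Σx² − (Σx)²/n = 561 − 520.2 = 40.8
Sxy = Σxy − (Σx)(Σy)/n = 429 − 408 = 21
Syy = Σy² − (Σy)²/n = 334 − 320 = 14
R² = Sxy²/(Sxx·Syy) = (21)²/(40.8·14) = 0.772059

0.772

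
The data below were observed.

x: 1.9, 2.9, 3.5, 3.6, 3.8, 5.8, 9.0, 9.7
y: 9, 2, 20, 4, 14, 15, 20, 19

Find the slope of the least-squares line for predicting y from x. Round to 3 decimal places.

1.614

n = 8, Σx = 40.2, Σy = 103, Σxy = 611.8, Σx² = 260.4
Sxx = Σx² − (Σx)²/n = 260.4 − 202.005 = 58.395
Sxy = Σxy − (Σx)(Σy)/n = 611.8 − 517.575 = 94.225
b = Sxy/Sxx = 94.225/58.395 = 1.613580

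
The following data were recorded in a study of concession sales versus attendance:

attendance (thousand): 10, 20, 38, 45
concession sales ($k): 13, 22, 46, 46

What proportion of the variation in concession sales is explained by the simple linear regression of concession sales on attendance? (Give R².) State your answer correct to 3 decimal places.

0.967

n = 4, Σx = 113, Σy = 127, Σxy = 4388, Σx² = 3969, Σy² = 4885
Sxx = Σx² − (Σx)²/n = 3969 − 3192.25 = 776.75
Sxy = Σxy − (Σx)(Σy)/n = 4388 − 3587.75 = 800.25
Syy = Σy² − (Σy)²/n = 4885 − 4032.25 = 852.75
R² = Sxy²/(Sxx·Syy) = (800.25)²/(776.75·852.75) = 0.966826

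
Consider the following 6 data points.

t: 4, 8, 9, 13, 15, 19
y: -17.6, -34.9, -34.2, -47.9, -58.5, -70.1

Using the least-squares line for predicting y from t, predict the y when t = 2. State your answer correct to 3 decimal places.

n = 6, Σx = 68, Σy = -263.2, Σxy = -3489.5, Σx² = 916
Sxx = Σx² − (Σx)²/n = 916 − 770.666667 = 145.333333
Sxy = Σxy − (Σx)(Σy)/n = -3489.5 − (-2982.933333) = -506.566667
b = Sxy/Sxx = -506.566667/145.333333 = -3.485550
a = ȳ − b·x̄ = -43.866667 − (-3.485550)·11.333333 = -4.363761
ŷ(2) = a + b·2 = -4.363761 + (-3.485550)·2 = -11.334862

-11.335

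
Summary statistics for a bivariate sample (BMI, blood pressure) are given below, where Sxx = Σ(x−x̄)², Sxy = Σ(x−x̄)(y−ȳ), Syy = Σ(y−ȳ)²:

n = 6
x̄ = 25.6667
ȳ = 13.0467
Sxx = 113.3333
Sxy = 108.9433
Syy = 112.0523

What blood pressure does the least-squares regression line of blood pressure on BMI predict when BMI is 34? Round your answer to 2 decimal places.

b = Sxy/Sxx = 108.9433/113.3333 = 0.961265
a = ȳ − b·x̄ = 13.0467 − 0.961265·25.6667 = -11.625793
ŷ(34) = a + b·34 = -11.625793 + 0.961265·34 = 21.057207

21.06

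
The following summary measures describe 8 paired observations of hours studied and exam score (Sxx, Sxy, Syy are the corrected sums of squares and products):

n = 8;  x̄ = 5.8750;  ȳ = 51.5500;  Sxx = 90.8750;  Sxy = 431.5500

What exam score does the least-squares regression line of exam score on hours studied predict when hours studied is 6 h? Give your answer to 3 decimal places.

52.144

b = Sxy/Sxx = 431.55/90.875 = 4.748831
a = ȳ − b·x̄ = 51.55 − 4.748831·5.875 = 23.650619
ŷ(6) = a + b·6 = 23.650619 + 4.748831·6 = 52.143604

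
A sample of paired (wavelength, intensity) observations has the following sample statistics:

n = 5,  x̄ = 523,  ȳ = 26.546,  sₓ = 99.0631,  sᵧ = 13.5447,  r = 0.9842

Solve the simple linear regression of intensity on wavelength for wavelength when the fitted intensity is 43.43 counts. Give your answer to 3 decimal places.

b = r · sᵧ/sₓ = 0.9842 · 13.5447/99.0631 = 0.134568
a = ȳ − b·x̄ = 26.546 − 0.134568·523 = -43.832908
Set a + b·x = 43.43: x = (43.43 − (-43.832908)) / 0.134568 = 648.468442

648.468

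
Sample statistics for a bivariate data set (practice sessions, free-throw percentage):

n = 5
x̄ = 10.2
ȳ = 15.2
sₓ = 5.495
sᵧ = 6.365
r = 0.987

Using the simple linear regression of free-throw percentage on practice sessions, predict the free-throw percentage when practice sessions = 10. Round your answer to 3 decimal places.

14.971

b = r · sᵧ/sₓ = 0.987 · 6.365/5.495 = 1.143268
a = ȳ − b·x̄ = 15.2 − 1.143268·10.2 = 3.538671
ŷ(10) = a + b·10 = 3.538671 + 1.143268·10 = 14.971346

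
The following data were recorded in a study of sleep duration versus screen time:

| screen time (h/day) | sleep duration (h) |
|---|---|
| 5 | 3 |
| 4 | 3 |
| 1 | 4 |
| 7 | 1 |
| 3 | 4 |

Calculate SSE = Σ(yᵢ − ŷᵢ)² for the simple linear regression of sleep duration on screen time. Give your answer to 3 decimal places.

1.000

n = 5, Σx = 20, Σy = 15, Σxy = 50, Σx² = 100, Σy² = 51
Sxx = Σx² − (Σx)²/n = 100 − 80 = 20
Sxy = Σxy − (Σx)(Σy)/n = 50 − 60 = -10
Syy = Σy² − (Σy)²/n = 51 − 45 = 6
b = Sxy/Sxx = -10/20 = -0.5
SSE = Syy − b·Sxy = 6 − (-0.5)·(-10) = 1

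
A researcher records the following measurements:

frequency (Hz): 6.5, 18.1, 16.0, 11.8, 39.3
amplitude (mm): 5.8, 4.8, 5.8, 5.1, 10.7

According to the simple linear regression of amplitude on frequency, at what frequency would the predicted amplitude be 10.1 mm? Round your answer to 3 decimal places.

39.710

n = 5, Σx = 91.7, Σy = 32.2, Σxy = 698.07, Σx² = 2309.59
Sxx = Σx² − (Σx)²/n = 2309.59 − 1681.778 = 627.812
Sxy = Σxy − (Σx)(Σy)/n = 698.07 − 590.548 = 107.522
b = Sxy/Sxx = 107.522/627.812 = 0.171265
a = ȳ − b·x̄ = 6.44 − 0.171265·18.34 = 3.299006
Set a + b·x = 10.1: x = (10.1 − 3.299006) / 0.171265 = 39.710435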